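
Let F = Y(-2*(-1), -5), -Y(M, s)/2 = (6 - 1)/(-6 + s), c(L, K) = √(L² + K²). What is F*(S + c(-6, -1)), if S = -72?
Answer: -720/11 + 10*√37/11 ≈ -59.925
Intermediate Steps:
c(L, K) = √(K² + L²)
Y(M, s) = -10/(-6 + s) (Y(M, s) = -2*(6 - 1)/(-6 + s) = -10/(-6 + s))
F = 10/11 (F = -10/(-6 - 5) = -10/(-11) = -10*(-1/11) = 10/11 ≈ 0.90909)
F*(S + c(-6, -1)) = 10*(-72 + √((-1)² + (-6)²))/11 = 10*(-72 + √(1 + 36))/11 = 10*(-72 + √37)/11 = -720/11 + 10*√37/11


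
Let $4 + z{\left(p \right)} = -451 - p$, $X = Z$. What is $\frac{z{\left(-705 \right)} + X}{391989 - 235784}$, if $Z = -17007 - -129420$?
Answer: $\frac{112663}{156205} \approx 0.72125$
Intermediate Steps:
$Z = 112413$ ($Z = -17007 + 129420 = 112413$)
$X = 112413$
$z{\left(p \right)} = -455 - p$ ($z{\left(p \right)} = -4 - \left(451 + p\right) = -455 - p$)
$\frac{z{\left(-705 \right)} + X}{391989 - 235784} = \frac{\left(-455 - -705\right) + 112413}{391989 - 235784} = \frac{\left(-455 + 705\right) + 112413}{391989 - 235784} = \frac{250 + 112413}{156205} = 112663 \cdot \frac{1}{156205} = \frac{112663}{156205}$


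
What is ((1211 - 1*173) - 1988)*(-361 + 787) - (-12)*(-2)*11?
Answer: -404964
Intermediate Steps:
((1211 - 1*173) - 1988)*(-361 + 787) - (-12)*(-2)*11 = ((1211 - 173) - 1988)*426 - 12*2*11 = (1038 - 1988)*426 - 24*11 = -950*426 - 264 = -404700 - 264 = -404964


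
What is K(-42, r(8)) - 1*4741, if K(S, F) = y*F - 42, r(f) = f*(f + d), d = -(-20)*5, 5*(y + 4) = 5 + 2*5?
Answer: -5647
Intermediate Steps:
y = -1 (y = -4 + (5 + 2*5)/5 = -4 + (5 + 10)/5 = -4 + (1/5)*15 = -4 + 3 = -1)
d = 100 (d = -5*(-20) = 100)
r(f) = f*(100 + f) (r(f) = f*(f + 100) = f*(100 + f))
K(S, F) = -42 - F (K(S, F) = -F - 42 = -42 - F)
K(-42, r(8)) - 1*4741 = (-42 - 8*(100 + 8)) - 1*4741 = (-42 - 8*108) - 4741 = (-42 - 1*864) - 4741 = (-42 - 864) - 4741 = -906 - 4741 = -5647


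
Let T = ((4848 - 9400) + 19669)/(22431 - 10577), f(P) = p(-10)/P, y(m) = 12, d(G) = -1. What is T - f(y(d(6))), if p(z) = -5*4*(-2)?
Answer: -73189/35562 ≈ -2.0581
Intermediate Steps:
p(z) = 40 (p(z) = -20*(-2) = 40)
f(P) = 40/P
T = 15117/11854 (T = (-4552 + 19669)/11854 = 15117*(1/11854) = 15117/11854 ≈ 1.2753)
T - f(y(d(6))) = 15117/11854 - 40/12 = 15117/11854 - 1*10/3 = 15117/11854 - 10/3 = -73189/35562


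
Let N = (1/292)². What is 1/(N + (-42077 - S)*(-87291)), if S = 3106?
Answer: 85264/336287120700501 ≈ 2.5355e-10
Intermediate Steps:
N = 1/85264 (N = (1/292)² = 1/85264 ≈ 1.1728e-5)
1/(N + (-42077 - S)*(-87291)) = 1/((1/85264 + (-42077 - 1*3106))*(-87291)) = -1/87291/(1/85264 + (-42077 - 3106)) = -1/87291/(1/85264 - 45183) = -1/87291/(-3852483311/85264) = -85264/3852483311*(-1/87291) = 85264/336287120700501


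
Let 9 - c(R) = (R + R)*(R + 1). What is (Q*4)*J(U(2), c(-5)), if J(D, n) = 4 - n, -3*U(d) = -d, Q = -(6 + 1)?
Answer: -980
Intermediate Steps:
c(R) = 9 - 2*R*(1 + R) (c(R) = 9 - (R + R)*(R + 1) = 9 - 2*R*(1 + R))
Q = -7 (Q = -1*7 = -7)
U(d) = d/3 (U(d) = -(-1)*d/3 = d/3)
(Q*4)*J(U(2), c(-5)) = (-7*4)*(4 - (9 - 2*(-5) - 2*(-5)²)) = -28*(4 - (9 + 10 - 2*25)) = -28*(4 - (9 + 10 - 50)) = -28*(4 - 1*(-31)) = -28*(4 + 31) = -28*35 = -980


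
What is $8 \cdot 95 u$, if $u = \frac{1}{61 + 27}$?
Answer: $\frac{95}{11} \approx 8.6364$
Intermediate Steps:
$u = \frac{1}{88} \approx 0.011364$
$8 \cdot 95 u = 8 \cdot 95 \cdot \frac{1}{88} = 760 \cdot \frac{1}{88} = \frac{95}{11}$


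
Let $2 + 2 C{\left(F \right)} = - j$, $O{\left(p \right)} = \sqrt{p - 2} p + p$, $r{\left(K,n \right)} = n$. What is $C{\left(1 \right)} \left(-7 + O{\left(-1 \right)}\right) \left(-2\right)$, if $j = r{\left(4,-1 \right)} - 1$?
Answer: $0$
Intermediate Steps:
$O{\left(p \right)} = p + p \sqrt{-2 + p}$ ($O{\left(p \right)} = \sqrt{-2 + p} p + p = p \sqrt{-2 + p} + p = p + p \sqrt{-2 + p}$)
$j = -2$ ($j = -1 - 1 = -2$)
$C{\left(F \right)} = 0$ ($C{\left(F \right)} = -1 + \frac{\left(-1\right) \left(-2\right)}{2} = -1 + \frac{1}{2} \cdot 2 = -1 + 1 = 0$)
$C{\left(1 \right)} \left(-7 + O{\left(-1 \right)}\right) \left(-2\right) = 0 \left(-7 - \left(1 + \sqrt{-2 - 1}\right)\right) \left(-2\right) = 0 \left(-7 - \left(1 + \sqrt{-3}\right)\right) \left(-2\right) = 0 \left(-7 - \left(1 + i \sqrt{3}\right)\right) \left(-2\right) = 0 \left(-8 - i \sqrt{3}\right) \left(-2\right) = 0 \left(16 + 2 i \sqrt{3}\right) = 0$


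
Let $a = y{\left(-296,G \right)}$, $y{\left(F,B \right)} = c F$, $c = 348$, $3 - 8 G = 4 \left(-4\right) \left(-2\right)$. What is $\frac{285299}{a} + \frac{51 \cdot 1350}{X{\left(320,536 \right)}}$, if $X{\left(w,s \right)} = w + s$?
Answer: $\frac{855985607}{11021856} \approx 77.663$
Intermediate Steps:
$G = - \frac{29}{8}$ ($G = \frac{3}{8} - \frac{4 \left(-4\right) \left(-2\right)}{8} = \frac{3}{8} - \frac{\left(-16\right) \left(-2\right)}{8} = \frac{3}{8} - 4 = - \frac{29}{8} \approx -3.625$)
$y{\left(F,B \right)} = 348 F$
$a = -103008$ ($a = 348 \left(-296\right) = -103008$)
$X{\left(w,s \right)} = s + w$
$\frac{285299}{a} + \frac{51 \cdot 1350}{X{\left(320,536 \right)}} = \frac{285299}{-103008} + \frac{51 \cdot 1350}{536 + 320} = 285299 \left(- \frac{1}{103008}\right) + \frac{68850}{856} = - \frac{285299}{103008} + 68850 \cdot \frac{1}{856} = - \frac{285299}{103008} + \frac{34425}{428} = \frac{855985607}{11021856}$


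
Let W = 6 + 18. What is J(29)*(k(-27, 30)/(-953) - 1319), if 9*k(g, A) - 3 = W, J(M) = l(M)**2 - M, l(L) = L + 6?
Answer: -1503383960/953 ≈ -1.5775e+6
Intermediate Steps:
W = 24
l(L) = 6 + L
J(M) = (6 + M)**2 - M
k(g, A) = 3 (k(g, A) = 1/3 + (1/9)*24 = 1/3 + 8/3 = 3)
J(29)*(k(-27, 30)/(-953) - 1319) = ((6 + 29)**2 - 1*29)*(3/(-953) - 1319) = (35**2 - 29)*(3*(-1/953) - 1319) = (1225 - 29)*(-3/953 - 1319) = 1196*(-1257010/953) = -1503383960/953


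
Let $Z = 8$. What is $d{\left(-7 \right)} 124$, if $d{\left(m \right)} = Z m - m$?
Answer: $-6076$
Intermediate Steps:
$d{\left(m \right)} = 7 m$ ($d{\left(m \right)} = 8 m - m = 7 m$)
$d{\left(-7 \right)} 124 = 7 \left(-7\right) 124 = \left(-49\right) 124 = -6076$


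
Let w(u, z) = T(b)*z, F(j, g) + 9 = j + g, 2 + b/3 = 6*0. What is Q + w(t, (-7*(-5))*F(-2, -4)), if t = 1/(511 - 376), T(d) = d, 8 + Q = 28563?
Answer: 31705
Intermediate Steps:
Q = 28555 (Q = -8 + 28563 = 28555)
b = -6 (b = -6 + 3*(6*0) = -6 + 3*0 = -6 + 0 = -6)
F(j, g) = -9 + g + j (F(j, g) = -9 + (j + g) = -9 + (g + j) = -9 + g + j)
t = 1/135 ≈ 0.0074074
w(u, z) = -6*z
Q + w(t, (-7*(-5))*F(-2, -4)) = 28555 - 6*(-7*(-5))*(-9 - 4 - 2) = 28555 - 210*(-15) = 28555 - 6*(-525) = 28555 + 3150 = 31705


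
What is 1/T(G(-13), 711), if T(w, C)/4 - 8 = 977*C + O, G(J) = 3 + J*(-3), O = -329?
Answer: 1/2777304 ≈ 3.6006e-7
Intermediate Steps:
G(J) = 3 - 3*J
T(w, C) = -1284 + 3908*C (T(w, C) = 32 + 4*(977*C - 329) = 32 + 4*(-329 + 977*C) = 32 + (-1316 + 3908*C) = -1284 + 3908*C)
1/T(G(-13), 711) = 1/(-1284 + 3908*711) = 1/(-1284 + 2778588) = 1/2777304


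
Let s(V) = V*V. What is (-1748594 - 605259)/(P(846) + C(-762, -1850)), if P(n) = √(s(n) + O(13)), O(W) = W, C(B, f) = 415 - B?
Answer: -2770484981/669600 + 2353853*√715729/669600 ≈ -1163.5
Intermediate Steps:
s(V) = V²
P(n) = √(13 + n²) (P(n) = √(n² + 13) = √(13 + n²))
(-1748594 - 605259)/(P(846) + C(-762, -1850)) = (-1748594 - 605259)/(√(13 + 846²) + (415 - 1*(-762))) = -2353853/(√(13 + 715716) + (415 + 762)) = -2353853/(√715729 + 1177) = -2353853/(1177 + √715729)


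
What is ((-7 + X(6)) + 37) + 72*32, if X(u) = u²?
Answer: 2370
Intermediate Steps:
((-7 + X(6)) + 37) + 72*32 = ((-7 + 6²) + 37) + 72*32 = ((-7 + 36) + 37) + 2304 = (29 + 37) + 2304 = 66 + 2304 = 2370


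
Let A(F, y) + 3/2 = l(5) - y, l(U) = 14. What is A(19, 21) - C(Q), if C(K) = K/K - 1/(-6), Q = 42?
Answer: -29/3 ≈ -9.6667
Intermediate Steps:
A(F, y) = 25/2 - y (A(F, y) = -3/2 + (14 - y) = 25/2 - y)
C(K) = 7/6 (C(K) = 1 - 1*(-1/6) = 1 + 1/6 = 7/6)
A(19, 21) - C(Q) = (25/2 - 1*21) - 1*7/6 = (25/2 - 21) - 7/6 = -17/2 - 7/6 = -29/3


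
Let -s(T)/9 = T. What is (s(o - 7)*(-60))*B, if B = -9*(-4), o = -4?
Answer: -213840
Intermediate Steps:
B = 36
s(T) = -9*T
(s(o - 7)*(-60))*B = (-9*(-4 - 7)*(-60))*36 = (-9*(-11)*(-60))*36 = (99*(-60))*36 = -5940*36 = -213840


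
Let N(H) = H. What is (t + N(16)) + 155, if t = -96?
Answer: 75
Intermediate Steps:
(t + N(16)) + 155 = (-96 + 16) + 155 = -80 + 155 = 75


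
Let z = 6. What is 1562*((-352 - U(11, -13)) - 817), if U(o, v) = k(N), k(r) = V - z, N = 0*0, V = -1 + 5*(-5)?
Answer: -1775994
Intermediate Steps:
V = -26 (V = -1 - 25 = -26)
N = 0
k(r) = -32 (k(r) = -26 - 1*6 = -26 - 6 = -32)
U(o, v) = -32
1562*((-352 - U(11, -13)) - 817) = 1562*((-352 - 1*(-32)) - 817) = 1562*((-352 + 32) - 817) = 1562*(-320 - 817) = 1562*(-1137) = -1775994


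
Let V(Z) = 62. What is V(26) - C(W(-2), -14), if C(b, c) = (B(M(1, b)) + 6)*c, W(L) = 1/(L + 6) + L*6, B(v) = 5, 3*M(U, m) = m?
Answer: 216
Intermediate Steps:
M(U, m) = m/3
W(L) = 1/(6 + L) + 6*L
C(b, c) = 11*c (C(b, c) = (5 + 6)*c = 11*c)
V(26) - C(W(-2), -14) = 62 - 11*(-14) = 62 - 1*(-154) = 62 + 154 = 216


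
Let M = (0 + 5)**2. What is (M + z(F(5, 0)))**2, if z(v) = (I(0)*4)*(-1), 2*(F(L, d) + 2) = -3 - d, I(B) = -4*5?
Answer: 11025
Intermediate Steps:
I(B) = -20
F(L, d) = -7/2 - d/2 (F(L, d) = -2 + (-3 - d)/2 = -2 + (-3/2 - d/2) = -7/2 - d/2)
z(v) = 80 (z(v) = -20*4*(-1) = -80*(-1) = 80)
M = 25 (M = 5**2 = 25)
(M + z(F(5, 0)))**2 = (25 + 80)**2 = 105**2 = 11025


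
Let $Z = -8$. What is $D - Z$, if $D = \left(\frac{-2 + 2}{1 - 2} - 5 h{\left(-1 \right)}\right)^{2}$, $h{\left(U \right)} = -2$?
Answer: $108$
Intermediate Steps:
$D = 100$ ($D = \left(\frac{-2 + 2}{1 - 2} - -10\right)^{2} = \left(\frac{0}{-1} + 10\right)^{2} = \left(0 \left(-1\right) + 10\right)^{2} = \left(0 + 10\right)^{2} = 10^{2} = 100$)
$D - Z = 100 - -8 = 100 + 8 = 108$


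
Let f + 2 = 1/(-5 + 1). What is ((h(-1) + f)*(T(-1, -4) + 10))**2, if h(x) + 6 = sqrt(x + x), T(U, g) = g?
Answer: 9513/4 - 594*I*sqrt(2) ≈ 2378.3 - 840.04*I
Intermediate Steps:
f = -9/4 (f = -2 + 1/(-5 + 1) = -2 + 1/(-4) = -2 - 1/4 = -9/4 ≈ -2.2500)
h(x) = -6 + sqrt(2)*sqrt(x) (h(x) = -6 + sqrt(x + x) = -6 + sqrt(2*x) = -6 + sqrt(2)*sqrt(x))
((h(-1) + f)*(T(-1, -4) + 10))**2 = (((-6 + sqrt(2)*sqrt(-1)) - 9/4)*(-4 + 10))**2 = (((-6 + sqrt(2)*I) - 9/4)*6)**2 = (((-6 + I*sqrt(2)) - 9/4)*6)**2 = ((-33/4 + I*sqrt(2))*6)**2 = (-99/2 + 6*I*sqrt(2))**2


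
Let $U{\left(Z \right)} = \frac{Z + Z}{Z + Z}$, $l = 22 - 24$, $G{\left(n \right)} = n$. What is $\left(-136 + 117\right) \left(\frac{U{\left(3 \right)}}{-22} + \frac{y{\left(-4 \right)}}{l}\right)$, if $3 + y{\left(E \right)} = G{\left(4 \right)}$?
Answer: $\frac{114}{11} \approx 10.364$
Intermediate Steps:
$y{\left(E \right)} = 1$ ($y{\left(E \right)} = -3 + 4 = 1$)
$l = -2$ ($l = 22 - 24 = -2$)
$U{\left(Z \right)} = 1$ ($U{\left(Z \right)} = \frac{2 Z}{2 Z} = 2 Z \frac{1}{2 Z} = 1$)
$\left(-136 + 117\right) \left(\frac{U{\left(3 \right)}}{-22} + \frac{y{\left(-4 \right)}}{l}\right) = \left(-136 + 117\right) \left(1 \frac{1}{-22} + 1 \frac{1}{-2}\right) = - 19 \left(1 \left(- \frac{1}{22}\right) + 1 \left(- \frac{1}{2}\right)\right) = - 19 \left(- \frac{1}{22} - \frac{1}{2}\right) = \left(-19\right) \left(- \frac{6}{11}\right) = \frac{114}{11}$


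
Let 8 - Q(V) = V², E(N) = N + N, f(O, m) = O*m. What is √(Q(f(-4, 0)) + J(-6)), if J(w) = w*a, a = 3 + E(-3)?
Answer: √26 ≈ 5.0990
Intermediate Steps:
E(N) = 2*N
a = -3 (a = 3 + 2*(-3) = 3 - 6 = -3)
J(w) = -3*w (J(w) = w*(-3) = -3*w)
Q(V) = 8 - V²
√(Q(f(-4, 0)) + J(-6)) = √((8 - (-4*0)²) - 3*(-6)) = √((8 - 1*0²) + 18) = √((8 - 1*0) + 18) = √((8 + 0) + 18) = √(8 + 18) = √26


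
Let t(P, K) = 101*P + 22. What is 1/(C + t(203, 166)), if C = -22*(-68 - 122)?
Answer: 1/24705 ≈ 4.0478e-5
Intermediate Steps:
t(P, K) = 22 + 101*P
C = 4180 (C = -22*(-190) = 4180)
1/(C + t(203, 166)) = 1/(4180 + (22 + 101*203)) = 1/(4180 + (22 + 20503)) = 1/(4180 + 20525) = 1/24705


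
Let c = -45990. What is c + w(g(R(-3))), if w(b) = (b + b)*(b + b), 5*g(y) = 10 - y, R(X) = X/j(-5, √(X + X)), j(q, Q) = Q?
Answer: -45990 + (20 - I*√6)²/25 ≈ -45974.0 - 3.9192*I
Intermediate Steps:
R(X) = √2*√X/2 (R(X) = X/(√(X + X)) = X/(√(2*X)) = X/((√2*√X)) = X*(√2/(2*√X)) = √2*√X/2)
g(y) = 2 - y/5 (g(y) = (10 - y)/5 = 2 - y/5)
w(b) = 4*b² (w(b) = (2*b)*(2*b) = 4*b²)
c + w(g(R(-3))) = -45990 + 4*(2 - √2*√(-3)/10)² = -45990 + 4*(2 - √2*I*√3/10)² = -45990 + 4*(2 - I*√6/10)²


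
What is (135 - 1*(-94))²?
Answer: 52441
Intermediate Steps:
(135 - 1*(-94))² = (135 + 94)² = 229² = 52441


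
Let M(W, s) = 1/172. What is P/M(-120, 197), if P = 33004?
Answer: 5676688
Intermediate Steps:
M(W, s) = 1/172
P/M(-120, 197) = 33004/(1/172) = 33004*172 = 5676688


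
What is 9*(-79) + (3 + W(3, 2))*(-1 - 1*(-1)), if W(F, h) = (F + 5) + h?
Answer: -711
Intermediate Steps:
W(F, h) = 5 + F + h (W(F, h) = (5 + F) + h = 5 + F + h)
9*(-79) + (3 + W(3, 2))*(-1 - 1*(-1)) = 9*(-79) + (3 + (5 + 3 + 2))*(-1 - 1*(-1)) = -711 + (3 + 10)*(-1 + 1) = -711 + 13*0 = -711 + 0 = -711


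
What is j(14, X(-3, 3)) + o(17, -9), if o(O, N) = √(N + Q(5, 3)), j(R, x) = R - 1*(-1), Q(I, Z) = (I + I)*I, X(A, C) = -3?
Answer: 15 + √41 ≈ 21.403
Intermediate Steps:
Q(I, Z) = 2*I² (Q(I, Z) = (2*I)*I = 2*I²)
j(R, x) = 1 + R (j(R, x) = R + 1 = 1 + R)
o(O, N) = √(50 + N) (o(O, N) = √(N + 2*5²) = √(N + 2*25) = √(N + 50) = √(50 + N))
j(14, X(-3, 3)) + o(17, -9) = (1 + 14) + √(50 - 9) = 15 + √41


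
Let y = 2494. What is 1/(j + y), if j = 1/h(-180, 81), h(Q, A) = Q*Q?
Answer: 32400/80805601 ≈ 0.00040096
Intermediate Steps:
h(Q, A) = Q**2
j = 1/32400 (j = 1/((-180)**2) = 1/32400 ≈ 3.0864e-5)
1/(j + y) = 1/(1/32400 + 2494) = 1/(80805601/32400) = 32400/80805601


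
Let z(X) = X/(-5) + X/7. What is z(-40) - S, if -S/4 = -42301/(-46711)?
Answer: 275972/46711 ≈ 5.9081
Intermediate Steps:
z(X) = -2*X/35 (z(X) = X*(-1/5) + X*(1/7) = -X/5 + X/7 = -2*X/35)
S = -24172/6673 (S = -(-169204)/(-46711) = -(-169204)*(-1)/46711 = -4*6043/6673 = -24172/6673 ≈ -3.6224)
z(-40) - S = -2/35*(-40) - 1*(-24172/6673) = 16/7 + 24172/6673 = 275972/46711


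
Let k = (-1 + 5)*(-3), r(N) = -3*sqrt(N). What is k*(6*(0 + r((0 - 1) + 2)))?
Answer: 216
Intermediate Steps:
k = -12 (k = 4*(-3) = -12)
k*(6*(0 + r((0 - 1) + 2))) = -72*(0 - 3*sqrt((0 - 1) + 2)) = -72*(0 - 3*sqrt(-1 + 2)) = -72*(0 - 3*sqrt(1)) = -72*(0 - 3*1) = -72*(0 - 3) = -72*(-3) = -12*(-18) = 216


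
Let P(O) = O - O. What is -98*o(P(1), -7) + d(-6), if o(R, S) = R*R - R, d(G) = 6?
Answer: 6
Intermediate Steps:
P(O) = 0
o(R, S) = R² - R
-98*o(P(1), -7) + d(-6) = -0*(-1 + 0) + 6 = -0*(-1) + 6 = -98*0 + 6 = 0 + 6 = 6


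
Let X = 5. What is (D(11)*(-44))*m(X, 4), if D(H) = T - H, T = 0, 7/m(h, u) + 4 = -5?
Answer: -3388/9 ≈ -376.44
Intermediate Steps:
m(h, u) = -7/9 (m(h, u) = 7/(-4 - 5) = 7/(-9) = 7*(-⅑) = -7/9)
D(H) = -H (D(H) = 0 - H = -H)
(D(11)*(-44))*m(X, 4) = (-1*11*(-44))*(-7/9) = -11*(-44)*(-7/9) = 484*(-7/9) = -3388/9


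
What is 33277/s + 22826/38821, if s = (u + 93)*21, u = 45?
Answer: 1357996165/112503258 ≈ 12.071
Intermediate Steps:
s = 2898 (s = (45 + 93)*21 = 138*21 = 2898)
33277/s + 22826/38821 = 33277/2898 + 22826/38821 = 1357996165/112503258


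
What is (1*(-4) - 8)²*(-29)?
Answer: -4176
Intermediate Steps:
(1*(-4) - 8)²*(-29) = (-4 - 8)²*(-29) = (-12)²*(-29) = 144*(-29) = -4176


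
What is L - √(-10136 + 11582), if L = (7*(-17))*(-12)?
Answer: 1428 - √1446 ≈ 1390.0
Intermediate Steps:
L = 1428 (L = -119*(-12) = 1428)
L - √(-10136 + 11582) = 1428 - √(-10136 + 11582) = 1428 - √1446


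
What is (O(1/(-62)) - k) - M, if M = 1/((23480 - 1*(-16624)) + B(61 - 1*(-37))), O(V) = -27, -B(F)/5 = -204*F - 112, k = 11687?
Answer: -1647269537/140624 ≈ -11714.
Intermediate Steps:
B(F) = 560 + 1020*F (B(F) = -5*(-204*F - 112) = -5*(-112 - 204*F) = 560 + 1020*F)
M = 1/140624 (M = 1/((23480 - 1*(-16624)) + (560 + 1020*(61 - 1*(-37)))) = 1/((23480 + 16624) + (560 + 1020*(61 + 37))) = 1/(40104 + (560 + 1020*98)) = 1/(40104 + (560 + 99960)) = 1/(40104 + 100520) = 1/140624 ≈ 7.1112e-6)
(O(1/(-62)) - k) - M = (-27 - 1*11687) - 1*1/140624 = (-27 - 11687) - 1/140624 = -11714 - 1/140624 = -1647269537/140624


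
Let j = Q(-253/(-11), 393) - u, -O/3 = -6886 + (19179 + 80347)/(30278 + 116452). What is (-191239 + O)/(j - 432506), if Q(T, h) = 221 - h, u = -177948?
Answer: 2085804059/3114711075 ≈ 0.66966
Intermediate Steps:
O = 505141627/24455 (O = -3*(-6886 + (19179 + 80347)/(30278 + 116452)) = -3*(-6886 + 99526/146730) = -3*(-6886 + 99526*(1/146730)) = -3*(-6886 + 49763/73365) = -3*(-505141627/73365) = 505141627/24455 ≈ 20656.)
j = 177776 (j = (221 - 1*393) - 1*(-177948) = (221 - 393) + 177948 = -172 + 177948 = 177776)
(-191239 + O)/(j - 432506) = (-191239 + 505141627/24455)/(177776 - 432506) = -4171608118/24455/(-254730) = -4171608118/24455*(-1/254730) = 2085804059/3114711075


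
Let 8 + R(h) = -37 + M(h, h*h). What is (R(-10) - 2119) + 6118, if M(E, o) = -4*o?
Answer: 3554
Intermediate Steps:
R(h) = -45 - 4*h² (R(h) = -8 + (-37 - 4*h*h) = -8 + (-37 - 4*h²) = -45 - 4*h²)
(R(-10) - 2119) + 6118 = ((-45 - 4*(-10)²) - 2119) + 6118 = ((-45 - 4*100) - 2119) + 6118 = ((-45 - 400) - 2119) + 6118 = (-445 - 2119) + 6118 = -2564 + 6118 = 3554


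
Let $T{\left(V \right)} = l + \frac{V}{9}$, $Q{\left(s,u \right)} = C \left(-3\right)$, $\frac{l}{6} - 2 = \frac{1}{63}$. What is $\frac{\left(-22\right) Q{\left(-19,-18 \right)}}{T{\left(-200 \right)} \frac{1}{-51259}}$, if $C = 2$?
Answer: $\frac{19375902}{29} \approx 6.6813 \cdot 10^{5}$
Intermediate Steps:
$l = \frac{254}{21}$ ($l = 12 + \frac{6}{63} = 12 + 6 \cdot \frac{1}{63} = 12 + \frac{2}{21} = \frac{254}{21} \approx 12.095$)
$Q{\left(s,u \right)} = -6$ ($Q{\left(s,u \right)} = 2 \left(-3\right) = -6$)
$T{\left(V \right)} = \frac{254}{21} + \frac{V}{9}$
$\frac{\left(-22\right) Q{\left(-19,-18 \right)}}{T{\left(-200 \right)} \frac{1}{-51259}} = \frac{\left(-22\right) \left(-6\right)}{\left(\frac{254}{21} + \frac{1}{9} \left(-200\right)\right) \frac{1}{-51259}} = \frac{132}{\left(\frac{254}{21} - \frac{200}{9}\right) \left(- \frac{1}{51259}\right)} = \frac{132}{\left(- \frac{638}{63}\right) \left(- \frac{1}{51259}\right)} = \frac{132}{\frac{638}{3229317}} = 132 \cdot \frac{3229317}{638} = \frac{19375902}{29}$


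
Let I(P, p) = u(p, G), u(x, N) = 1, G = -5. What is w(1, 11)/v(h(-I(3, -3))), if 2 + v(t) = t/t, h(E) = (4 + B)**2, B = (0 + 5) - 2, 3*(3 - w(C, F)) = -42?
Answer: -17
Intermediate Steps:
w(C, F) = 17 (w(C, F) = 3 - 1/3*(-42) = 3 + 14 = 17)
B = 3 (B = 5 - 2 = 3)
I(P, p) = 1
h(E) = 49 (h(E) = (4 + 3)**2 = 7**2 = 49)
v(t) = -1 (v(t) = -2 + t/t = -2 + 1 = -1)
w(1, 11)/v(h(-I(3, -3))) = 17/(-1) = 17*(-1) = -17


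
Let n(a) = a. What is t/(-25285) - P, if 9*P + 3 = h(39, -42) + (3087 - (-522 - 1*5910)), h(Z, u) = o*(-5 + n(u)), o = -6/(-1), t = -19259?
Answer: -25923151/25285 ≈ -1025.2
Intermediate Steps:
o = 6 (o = -6*(-1) = 6)
h(Z, u) = -30 + 6*u (h(Z, u) = 6*(-5 + u) = -30 + 6*u)
P = 1026 (P = -1/3 + ((-30 + 6*(-42)) + (3087 - (-522 - 1*5910)))/9 = -1/3 + ((-30 - 252) + (3087 - (-522 - 5910)))/9 = -1/3 + (-282 + (3087 - 1*(-6432)))/9 = -1/3 + (-282 + (3087 + 6432))/9 = -1/3 + (-282 + 9519)/9 = -1/3 + (1/9)*9237 = -1/3 + 3079/3 = 1026)
t/(-25285) - P = -19259/(-25285) - 1*1026 = -19259*(-1/25285) - 1026 = 19259/25285 - 1026 = -25923151/25285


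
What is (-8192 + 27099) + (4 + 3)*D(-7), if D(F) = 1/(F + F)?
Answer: 37813/2 ≈ 18907.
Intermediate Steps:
D(F) = 1/(2*F)
(-8192 + 27099) + (4 + 3)*D(-7) = (-8192 + 27099) + (4 + 3)*((1/2)/(-7)) = 18907 + 7*((1/2)*(-1/7)) = 18907 + 7*(-1/14) = 18907 - 1/2 = 37813/2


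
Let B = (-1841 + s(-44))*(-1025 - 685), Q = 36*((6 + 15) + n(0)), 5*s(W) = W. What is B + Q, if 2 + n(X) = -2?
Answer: 3163770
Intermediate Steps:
n(X) = -4 (n(X) = -2 - 2 = -4)
s(W) = W/5
Q = 612 (Q = 36*((6 + 15) - 4) = 36*(21 - 4) = 36*17 = 612)
B = 3163158 (B = (-1841 + (1/5)*(-44))*(-1025 - 685) = (-1841 - 44/5)*(-1710) = -9249/5*(-1710) = 3163158)
B + Q = 3163158 + 612 = 3163770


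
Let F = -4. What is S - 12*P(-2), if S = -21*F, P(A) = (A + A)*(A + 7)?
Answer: 324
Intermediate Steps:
P(A) = 2*A*(7 + A) (P(A) = (2*A)*(7 + A) = 2*A*(7 + A))
S = 84 (S = -21*(-4) = 84)
S - 12*P(-2) = 84 - 24*(-2)*(7 - 2) = 84 - 24*(-2)*5 = 84 - 12*(-20) = 84 + 240 = 324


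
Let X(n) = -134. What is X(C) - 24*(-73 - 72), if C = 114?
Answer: 3346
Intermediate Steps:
X(C) - 24*(-73 - 72) = -134 - 24*(-73 - 72) = -134 - 24*(-145) = -134 - 1*(-3480) = -134 + 3480 = 3346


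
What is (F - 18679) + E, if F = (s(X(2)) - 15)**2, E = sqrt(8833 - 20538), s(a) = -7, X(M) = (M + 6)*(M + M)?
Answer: -18195 + I*sqrt(11705) ≈ -18195.0 + 108.19*I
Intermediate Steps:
X(M) = 2*M*(6 + M) (X(M) = (6 + M)*(2*M) = 2*M*(6 + M))
E = I*sqrt(11705) (E = sqrt(-11705) = I*sqrt(11705) ≈ 108.19*I)
F = 484 (F = (-7 - 15)**2 = (-22)**2 = 484)
(F - 18679) + E = (484 - 18679) + I*sqrt(11705) = -18195 + I*sqrt(11705)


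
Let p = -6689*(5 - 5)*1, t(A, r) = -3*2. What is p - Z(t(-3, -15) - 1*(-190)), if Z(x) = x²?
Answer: -33856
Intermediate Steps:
t(A, r) = -6
p = 0 (p = -6689*0*1 = -6689*0 = -1*0 = 0)
p - Z(t(-3, -15) - 1*(-190)) = 0 - (-6 - 1*(-190))² = 0 - (-6 + 190)² = 0 - 1*184² = 0 - 1*33856 = 0 - 33856 = -33856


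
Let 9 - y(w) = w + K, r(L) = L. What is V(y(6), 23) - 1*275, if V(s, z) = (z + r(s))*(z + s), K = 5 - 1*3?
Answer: 301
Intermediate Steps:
K = 2 (K = 5 - 3 = 2)
y(w) = 7 - w (y(w) = 9 - (w + 2) = 9 - (2 + w) = 9 + (-2 - w) = 7 - w)
V(s, z) = (s + z)² (V(s, z) = (z + s)*(z + s) = (s + z)*(s + z) = (s + z)²)
V(y(6), 23) - 1*275 = ((7 - 1*6)² + 23² + 2*(7 - 1*6)*23) - 1*275 = ((7 - 6)² + 529 + 2*(7 - 6)*23) - 275 = (1² + 529 + 2*1*23) - 275 = (1 + 529 + 46) - 275 = 576 - 275 = 301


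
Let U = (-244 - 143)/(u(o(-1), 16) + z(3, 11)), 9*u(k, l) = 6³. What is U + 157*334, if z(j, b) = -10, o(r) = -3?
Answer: 733745/14 ≈ 52410.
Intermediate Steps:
u(k, l) = 24 (u(k, l) = (⅑)*6³ = (⅑)*216 = 24)
U = -387/14 (U = (-244 - 143)/(24 - 10) = -387/14 ≈ -27.643)
U + 157*334 = -387/14 + 157*334 = -387/14 + 52438 = 733745/14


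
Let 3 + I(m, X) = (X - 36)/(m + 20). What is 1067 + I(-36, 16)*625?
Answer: -107/4 ≈ -26.750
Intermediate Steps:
I(m, X) = -3 + (-36 + X)/(20 + m) (I(m, X) = -3 + (X - 36)/(m + 20) = -3 + (-36 + X)/(20 + m))
1067 + I(-36, 16)*625 = 1067 + ((-96 + 16 - 3*(-36))/(20 - 36))*625 = 1067 + ((-96 + 16 + 108)/(-16))*625 = 1067 - 1/16*28*625 = 1067 - 7/4*625 = 1067 - 4375/4 = -107/4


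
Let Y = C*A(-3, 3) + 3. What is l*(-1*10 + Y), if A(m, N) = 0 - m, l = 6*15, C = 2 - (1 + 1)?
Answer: -630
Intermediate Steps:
C = 0 (C = 2 - 1*2 = 2 - 2 = 0)
l = 90
A(m, N) = -m
Y = 3 (Y = 0*(-1*(-3)) + 3 = 0*3 + 3 = 0 + 3 = 3)
l*(-1*10 + Y) = 90*(-1*10 + 3) = 90*(-10 + 3) = 90*(-7) = -630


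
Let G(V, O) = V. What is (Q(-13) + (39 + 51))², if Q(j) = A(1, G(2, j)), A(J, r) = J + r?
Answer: 8649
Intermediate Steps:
Q(j) = 3 (Q(j) = 1 + 2 = 3)
(Q(-13) + (39 + 51))² = (3 + (39 + 51))² = (3 + 90)² = 93² = 8649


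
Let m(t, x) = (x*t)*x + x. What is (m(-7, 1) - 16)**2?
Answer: 484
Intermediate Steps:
m(t, x) = x + t*x**2 (m(t, x) = (t*x)*x + x = t*x**2 + x = x + t*x**2)
(m(-7, 1) - 16)**2 = (1*(1 - 7*1) - 16)**2 = (1*(1 - 7) - 16)**2 = (1*(-6) - 16)**2 = (-6 - 16)**2 = (-22)**2 = 484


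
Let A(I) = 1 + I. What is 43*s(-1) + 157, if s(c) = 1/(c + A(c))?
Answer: 114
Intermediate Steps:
s(c) = 1/(1 + 2*c) (s(c) = 1/(c + (1 + c)) = 1/(1 + 2*c))
43*s(-1) + 157 = 43/(1 + 2*(-1)) + 157 = 43/(1 - 2) + 157 = 43/(-1) + 157 = 43*(-1) + 157 = -43 + 157 = 114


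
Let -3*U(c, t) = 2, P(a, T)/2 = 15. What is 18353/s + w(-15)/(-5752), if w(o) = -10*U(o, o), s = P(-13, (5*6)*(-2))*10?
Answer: 4398519/71900 ≈ 61.176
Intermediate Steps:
P(a, T) = 30 (P(a, T) = 2*15 = 30)
U(c, t) = -⅔ (U(c, t) = -⅓*2 = -⅔)
s = 300 (s = 30*10 = 300)
w(o) = 20/3 (w(o) = -10*(-⅔) = 20/3)
18353/s + w(-15)/(-5752) = 18353/300 + (20/3)/(-5752) = 18353*(1/300) + (20/3)*(-1/5752) = 18353/300 - 5/4314 = 4398519/71900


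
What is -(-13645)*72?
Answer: 982440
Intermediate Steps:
-(-13645)*72 = -1*(-982440) = 982440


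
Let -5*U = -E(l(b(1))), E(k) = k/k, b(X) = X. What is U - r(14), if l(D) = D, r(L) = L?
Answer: -69/5 ≈ -13.800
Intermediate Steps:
E(k) = 1
U = 1/5 (U = -(-1)/5 = -1/5*(-1) = 1/5 ≈ 0.20000)
U - r(14) = 1/5 - 1*14 = 1/5 - 14 = -69/5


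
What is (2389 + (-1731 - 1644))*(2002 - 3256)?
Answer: 1236444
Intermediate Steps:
(2389 + (-1731 - 1644))*(2002 - 3256) = (2389 - 3375)*(-1254) = -986*(-1254) = 1236444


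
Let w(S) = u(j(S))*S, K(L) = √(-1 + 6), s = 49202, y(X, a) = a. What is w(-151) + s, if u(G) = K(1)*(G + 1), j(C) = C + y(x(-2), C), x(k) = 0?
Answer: 49202 + 45451*√5 ≈ 1.5083e+5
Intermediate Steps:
K(L) = √5
j(C) = 2*C (j(C) = C + C = 2*C)
u(G) = √5*(1 + G) (u(G) = √5*(G + 1) = √5*(1 + G))
w(S) = S*√5*(1 + 2*S) (w(S) = (√5*(1 + 2*S))*S = S*√5*(1 + 2*S))
w(-151) + s = -151*√5*(1 + 2*(-151)) + 49202 = -151*√5*(1 - 302) + 49202 = -151*√5*(-301) + 49202 = 45451*√5 + 49202 = 49202 + 45451*√5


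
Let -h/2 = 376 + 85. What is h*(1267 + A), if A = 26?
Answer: -1192146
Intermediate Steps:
h = -922 (h = -2*(376 + 85) = -2*461 = -922)
h*(1267 + A) = -922*(1267 + 26) = -922*1293 = -1192146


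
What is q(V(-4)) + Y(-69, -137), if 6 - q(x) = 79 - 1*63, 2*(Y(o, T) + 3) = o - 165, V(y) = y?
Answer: -130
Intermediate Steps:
Y(o, T) = -171/2 + o/2 (Y(o, T) = -3 + (o - 165)/2 = -3 + (-165 + o)/2 = -3 + (-165/2 + o/2) = -171/2 + o/2)
q(x) = -10 (q(x) = 6 - (79 - 1*63) = 6 - (79 - 63) = 6 - 1*16 = 6 - 16 = -10)
q(V(-4)) + Y(-69, -137) = -10 + (-171/2 + (½)*(-69)) = -10 + (-171/2 - 69/2) = -10 - 120 = -130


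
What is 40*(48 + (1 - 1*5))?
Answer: 1760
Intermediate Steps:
40*(48 + (1 - 1*5)) = 40*(48 + (1 - 5)) = 40*(48 - 4) = 40*44 = 1760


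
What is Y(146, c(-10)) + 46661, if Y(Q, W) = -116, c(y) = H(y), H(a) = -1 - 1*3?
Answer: 46545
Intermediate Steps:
H(a) = -4 (H(a) = -1 - 3 = -4)
c(y) = -4
Y(146, c(-10)) + 46661 = -116 + 46661 = 46545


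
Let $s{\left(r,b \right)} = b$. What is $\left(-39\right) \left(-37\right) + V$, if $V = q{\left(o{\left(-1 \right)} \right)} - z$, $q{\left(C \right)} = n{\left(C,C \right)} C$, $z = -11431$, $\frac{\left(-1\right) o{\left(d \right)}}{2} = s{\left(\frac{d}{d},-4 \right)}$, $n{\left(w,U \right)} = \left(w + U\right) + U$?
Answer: $13066$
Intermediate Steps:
$n{\left(w,U \right)} = w + 2 U$ ($n{\left(w,U \right)} = \left(U + w\right) + U = w + 2 U$)
$o{\left(d \right)} = 8$ ($o{\left(d \right)} = \left(-2\right) \left(-4\right) = 8$)
$q{\left(C \right)} = 3 C^{2}$ ($q{\left(C \right)} = \left(C + 2 C\right) C = 3 C C = 3 C^{2}$)
$V = 11623$ ($V = 3 \cdot 8^{2} - -11431 = 3 \cdot 64 + 11431 = 192 + 11431 = 11623$)
$\left(-39\right) \left(-37\right) + V = \left(-39\right) \left(-37\right) + 11623 = 1443 + 11623 = 13066$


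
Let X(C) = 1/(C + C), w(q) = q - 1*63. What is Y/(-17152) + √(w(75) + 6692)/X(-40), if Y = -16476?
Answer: 4119/4288 - 320*√419 ≈ -6549.3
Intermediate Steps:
w(q) = -63 + q (w(q) = q - 63 = -63 + q)
X(C) = 1/(2*C)
Y/(-17152) + √(w(75) + 6692)/X(-40) = -16476/(-17152) + √((-63 + 75) + 6692)/(((½)/(-40))) = -16476*(-1/17152) + √(12 + 6692)/(((½)*(-1/40))) = 4119/4288 + √6704/(-1/80) = 4119/4288 + (4*√419)*(-80) = 4119/4288 - 320*√419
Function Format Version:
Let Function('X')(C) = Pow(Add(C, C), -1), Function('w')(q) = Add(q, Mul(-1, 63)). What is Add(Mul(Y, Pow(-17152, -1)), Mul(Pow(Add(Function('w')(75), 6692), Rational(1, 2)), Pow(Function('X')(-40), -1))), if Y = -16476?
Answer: Add(Rational(4119, 4288), Mul(-320, Pow(419, Rational(1, 2)))) ≈ -6549.3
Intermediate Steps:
Function('w')(q) = Add(-63, q) (Function('w')(q) = Add(q, -63) = Add(-63, q))
Function('X')(C) = Mul(Rational(1, 2), Pow(C, -1)) (Function('X')(C) = Pow(Mul(2, C), -1) = Mul(Rational(1, 2), Pow(C, -1)))
Add(Mul(Y, Pow(-17152, -1)), Mul(Pow(Add(Function('w')(75), 6692), Rational(1, 2)), Pow(Function('X')(-40), -1))) = Add(Mul(-16476, Pow(-17152, -1)), Mul(Pow(Add(Add(-63, 75), 6692), Rational(1, 2)), Pow(Mul(Rational(1, 2), Pow(-40, -1)), -1))) = Add(Mul(-16476, Rational(-1, 17152)), Mul(Pow(Add(12, 6692), Rational(1, 2)), Pow(Mul(Rational(1, 2), Rational(-1, 40)), -1))) = Add(Rational(4119, 4288), Mul(Pow(6704, Rational(1, 2)), Pow(Rational(-1, 80), -1))) = Add(Rational(4119, 4288), Mul(Mul(4, Pow(419, Rational(1, 2))), -80)) = Add(Rational(4119, 4288), Mul(-320, Pow(419, Rational(1, 2))))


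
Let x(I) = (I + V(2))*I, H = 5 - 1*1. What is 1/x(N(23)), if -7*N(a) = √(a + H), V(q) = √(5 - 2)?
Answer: -49/36 ≈ -1.3611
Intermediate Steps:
H = 4 (H = 5 - 1 = 4)
V(q) = √3
N(a) = -√(4 + a)/7 (N(a) = -√(a + 4)/7 = -√(4 + a)/7)
x(I) = I*(I + √3) (x(I) = (I + √3)*I = I*(I + √3))
1/x(N(23)) = 1/((-√(4 + 23)/7)*(-√(4 + 23)/7 + √3)) = 1/((-3*√3/7)*(-3*√3/7 + √3)) = 1/((-3*√3/7)*(4*√3/7)) = 1/(-36/49) = -49/36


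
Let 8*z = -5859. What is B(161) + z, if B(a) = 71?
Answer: -5291/8 ≈ -661.38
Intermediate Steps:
z = -5859/8 (z = (1/8)*(-5859) = -5859/8 ≈ -732.38)
B(161) + z = 71 - 5859/8 = -5291/8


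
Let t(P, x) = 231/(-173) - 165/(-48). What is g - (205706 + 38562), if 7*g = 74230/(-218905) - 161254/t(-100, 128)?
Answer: -455152594918870/1783331473 ≈ -2.5523e+5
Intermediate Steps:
t(P, x) = 5819/2768 (t(P, x) = 231*(-1/173) - 165*(-1/48) = -231/173 + 55/16 = 5819/2768)
g = -19541782672106/1783331473 (g = (74230/(-218905) - 161254/5819/2768)/7 = (74230*(-1/218905) - 161254*2768/5819)/7 = (-14846/43781 - 446351072/5819)/7 = (⅐)*(-19541782672106/254761639) = -19541782672106/1783331473 ≈ -10958.)
g - (205706 + 38562) = -19541782672106/1783331473 - (205706 + 38562) = -19541782672106/1783331473 - 1*244268 = -19541782672106/1783331473 - 244268 = -455152594918870/1783331473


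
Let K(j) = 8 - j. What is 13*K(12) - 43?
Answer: -95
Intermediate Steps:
13*K(12) - 43 = 13*(8 - 1*12) - 43 = 13*(8 - 12) - 43 = 13*(-4) - 43 = -52 - 43 = -95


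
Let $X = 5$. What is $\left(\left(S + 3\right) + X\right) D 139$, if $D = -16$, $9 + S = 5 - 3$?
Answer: $-2224$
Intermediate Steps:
$S = -7$ ($S = -9 + \left(5 - 3\right) = -9 + 2 = -7$)
$\left(\left(S + 3\right) + X\right) D 139 = \left(\left(-7 + 3\right) + 5\right) \left(-16\right) 139 = \left(-4 + 5\right) \left(-16\right) 139 = 1 \left(-16\right) 139 = \left(-16\right) 139 = -2224$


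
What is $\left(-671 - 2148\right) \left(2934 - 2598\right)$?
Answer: $-947184$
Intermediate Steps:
$\left(-671 - 2148\right) \left(2934 - 2598\right) = \left(-2819\right) 336 = -947184$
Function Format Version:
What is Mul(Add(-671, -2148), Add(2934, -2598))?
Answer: -947184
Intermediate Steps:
Mul(Add(-671, -2148), Add(2934, -2598)) = Mul(-2819, 336) = -947184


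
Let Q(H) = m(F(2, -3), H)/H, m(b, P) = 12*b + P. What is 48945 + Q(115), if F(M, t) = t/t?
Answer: 5628802/115 ≈ 48946.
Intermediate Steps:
F(M, t) = 1
m(b, P) = P + 12*b
Q(H) = (12 + H)/H (Q(H) = (H + 12*1)/H = (H + 12)/H = (12 + H)/H)
48945 + Q(115) = 48945 + (12 + 115)/115 = 48945 + (1/115)*127 = 48945 + 127/115 = 5628802/115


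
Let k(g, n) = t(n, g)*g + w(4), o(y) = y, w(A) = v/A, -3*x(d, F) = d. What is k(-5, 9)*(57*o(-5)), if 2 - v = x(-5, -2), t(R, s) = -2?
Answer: -11495/4 ≈ -2873.8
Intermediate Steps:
x(d, F) = -d/3
v = 1/3 (v = 2 - (-1)*(-5)/3 = 2 - 1*5/3 = 2 - 5/3 = 1/3 ≈ 0.33333)
w(A) = 1/(3*A)
k(g, n) = 1/12 - 2*g (k(g, n) = -2*g + (1/3)/4 = -2*g + (1/3)*(1/4) = -2*g + 1/12 = 1/12 - 2*g)
k(-5, 9)*(57*o(-5)) = (1/12 - 2*(-5))*(57*(-5)) = (1/12 + 10)*(-285) = (121/12)*(-285) = -11495/4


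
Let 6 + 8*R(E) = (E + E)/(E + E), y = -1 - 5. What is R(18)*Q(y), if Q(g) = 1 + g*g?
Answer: -185/8 ≈ -23.125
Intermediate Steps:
y = -6
R(E) = -5/8 (R(E) = -¾ + ((E + E)/(E + E))/8 = -¾ + ((2*E)/((2*E)))/8 = -¾ + ((2*E)*(1/(2*E)))/8 = -¾ + (⅛)*1 = -¾ + ⅛ = -5/8)
Q(g) = 1 + g²
R(18)*Q(y) = -5*(1 + (-6)²)/8 = -5*(1 + 36)/8 = -5/8*37 = -185/8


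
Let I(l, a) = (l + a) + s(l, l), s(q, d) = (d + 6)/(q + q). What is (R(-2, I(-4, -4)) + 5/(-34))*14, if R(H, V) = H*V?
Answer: 3892/17 ≈ 228.94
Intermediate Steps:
s(q, d) = (6 + d)/(2*q) (s(q, d) = (6 + d)/((2*q)) = (6 + d)*(1/(2*q)) = (6 + d)/(2*q))
I(l, a) = a + l + (6 + l)/(2*l) (I(l, a) = (l + a) + (6 + l)/(2*l) = (a + l) + (6 + l)/(2*l) = a + l + (6 + l)/(2*l))
(R(-2, I(-4, -4)) + 5/(-34))*14 = (-2*(1/2 - 4 - 4 + 3/(-4)) + 5/(-34))*14 = (-2*(1/2 - 4 - 4 + 3*(-1/4)) + 5*(-1/34))*14 = (-2*(1/2 - 4 - 4 - 3/4) - 5/34)*14 = (-2*(-33/4) - 5/34)*14 = (33/2 - 5/34)*14 = (278/17)*14 = 3892/17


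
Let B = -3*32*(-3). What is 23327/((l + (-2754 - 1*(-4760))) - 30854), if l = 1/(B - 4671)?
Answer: -102242241/126440785 ≈ -0.80862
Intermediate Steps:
B = 288 (B = -96*(-3) = 288)
l = -1/4383 (l = 1/(288 - 4671) = 1/(-4383) = -1/4383 ≈ -0.00022815)
23327/((l + (-2754 - 1*(-4760))) - 30854) = 23327/((-1/4383 + (-2754 - 1*(-4760))) - 30854) = 23327/((-1/4383 + (-2754 + 4760)) - 30854) = 23327/((-1/4383 + 2006) - 30854) = 23327/(8792297/4383 - 30854) = 23327/(-126440785/4383) = 23327*(-4383/126440785) = -102242241/126440785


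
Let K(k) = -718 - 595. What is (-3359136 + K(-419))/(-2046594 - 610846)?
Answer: 3360449/2657440 ≈ 1.2645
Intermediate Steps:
K(k) = -1313
(-3359136 + K(-419))/(-2046594 - 610846) = (-3359136 - 1313)/(-2046594 - 610846) = -3360449/(-2657440) = -3360449*(-1/2657440) = 3360449/2657440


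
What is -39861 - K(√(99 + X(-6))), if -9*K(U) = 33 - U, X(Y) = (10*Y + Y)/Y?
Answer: -119572/3 - √110/9 ≈ -39859.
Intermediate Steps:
X(Y) = 11 (X(Y) = (11*Y)/Y = 11)
K(U) = -11/3 + U/9 (K(U) = -(33 - U)/9 = -11/3 + U/9)
-39861 - K(√(99 + X(-6))) = -39861 - (-11/3 + √(99 + 11)/9) = -39861 - (-11/3 + √110/9) = -39861 + (11/3 - √110/9) = -119572/3 - √110/9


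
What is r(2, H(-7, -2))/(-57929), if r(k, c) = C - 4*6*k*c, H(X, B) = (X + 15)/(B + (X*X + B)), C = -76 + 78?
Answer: 98/868935 ≈ 0.00011278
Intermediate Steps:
C = 2
H(X, B) = (15 + X)/(X² + 2*B) (H(X, B) = (15 + X)/(B + (X² + B)) = (15 + X)/(B + (B + X²)) = (15 + X)/(X² + 2*B))
r(k, c) = 2 - 24*c*k (r(k, c) = 2 - 4*6*k*c = 2 - 24*c*k)
r(2, H(-7, -2))/(-57929) = (2 - 24*(15 - 7)/((-7)² + 2*(-2))*2)/(-57929) = (2 - 24*8/(49 - 4)*2)*(-1/57929) = (2 - 24*8/45*2)*(-1/57929) = (2 - 128/15)*(-1/57929) = -98/15*(-1/57929) = 98/868935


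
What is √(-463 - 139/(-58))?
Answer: I*√1549470/58 ≈ 21.462*I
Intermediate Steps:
√(-463 - 139/(-58)) = √(-463 - 139*(-1/58)) = √(-463 + 139/58) = √(-26715/58) = I*√1549470/58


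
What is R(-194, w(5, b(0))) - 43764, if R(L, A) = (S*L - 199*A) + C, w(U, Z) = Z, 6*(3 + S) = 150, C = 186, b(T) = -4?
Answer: -47050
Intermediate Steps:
S = 22 (S = -3 + (⅙)*150 = -3 + 25 = 22)
R(L, A) = 186 - 199*A + 22*L (R(L, A) = (22*L - 199*A) + 186 = (-199*A + 22*L) + 186 = 186 - 199*A + 22*L)
R(-194, w(5, b(0))) - 43764 = (186 - 199*(-4) + 22*(-194)) - 43764 = (186 + 796 - 4268) - 43764 = -3286 - 43764 = -47050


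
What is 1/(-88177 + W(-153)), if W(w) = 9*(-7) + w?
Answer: -1/88393 ≈ -1.1313e-5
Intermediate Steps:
W(w) = -63 + w
1/(-88177 + W(-153)) = 1/(-88177 + (-63 - 153)) = 1/(-88177 - 216) = 1/(-88393) = -1/88393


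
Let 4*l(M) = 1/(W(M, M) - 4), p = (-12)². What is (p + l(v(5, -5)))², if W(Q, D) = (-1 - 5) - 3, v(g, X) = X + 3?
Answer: 56055169/2704 ≈ 20730.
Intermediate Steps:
v(g, X) = 3 + X
W(Q, D) = -9 (W(Q, D) = -6 - 3 = -9)
p = 144
l(M) = -1/52 (l(M) = 1/(4*(-9 - 4)) = (¼)/(-13) = (¼)*(-1/13) = -1/52)
(p + l(v(5, -5)))² = (144 - 1/52)² = (7487/52)² = 56055169/2704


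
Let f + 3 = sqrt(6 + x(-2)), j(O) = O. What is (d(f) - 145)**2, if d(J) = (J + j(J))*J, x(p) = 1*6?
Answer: 12337 + 4944*sqrt(3) ≈ 20900.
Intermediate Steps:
x(p) = 6
f = -3 + 2*sqrt(3) (f = -3 + sqrt(6 + 6) = -3 + sqrt(12) = -3 + 2*sqrt(3) ≈ 0.46410)
d(J) = 2*J**2 (d(J) = (J + J)*J = (2*J)*J = 2*J**2)
(d(f) - 145)**2 = (2*(-3 + 2*sqrt(3))**2 - 145)**2 = (-145 + 2*(-3 + 2*sqrt(3))**2)**2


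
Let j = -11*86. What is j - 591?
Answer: -1537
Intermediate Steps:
j = -946
j - 591 = -946 - 591 = -1537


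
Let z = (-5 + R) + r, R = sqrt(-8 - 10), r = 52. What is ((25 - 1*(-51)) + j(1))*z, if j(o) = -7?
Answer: 3243 + 207*I*sqrt(2) ≈ 3243.0 + 292.74*I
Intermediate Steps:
R = 3*I*sqrt(2) (R = sqrt(-18) = 3*I*sqrt(2) ≈ 4.2426*I)
z = 47 + 3*I*sqrt(2) (z = (-5 + 3*I*sqrt(2)) + 52 = 47 + 3*I*sqrt(2) ≈ 47.0 + 4.2426*I)
((25 - 1*(-51)) + j(1))*z = ((25 - 1*(-51)) - 7)*(47 + 3*I*sqrt(2)) = ((25 + 51) - 7)*(47 + 3*I*sqrt(2)) = (76 - 7)*(47 + 3*I*sqrt(2)) = 69*(47 + 3*I*sqrt(2)) = 3243 + 207*I*sqrt(2)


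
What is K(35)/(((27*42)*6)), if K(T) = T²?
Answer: 175/972 ≈ 0.18004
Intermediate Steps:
K(35)/(((27*42)*6)) = 35²/(((27*42)*6)) = 1225/((1134*6)) = 1225/6804 = 1225*(1/6804) = 175/972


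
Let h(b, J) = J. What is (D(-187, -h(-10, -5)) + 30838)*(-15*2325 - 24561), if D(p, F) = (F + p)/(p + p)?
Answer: -342755346492/187 ≈ -1.8329e+9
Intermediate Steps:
D(p, F) = (F + p)/(2*p) (D(p, F) = (F + p)/((2*p)) = (F + p)*(1/(2*p)) = (F + p)/(2*p))
(D(-187, -h(-10, -5)) + 30838)*(-15*2325 - 24561) = ((½)*(-1*(-5) - 187)/(-187) + 30838)*(-15*2325 - 24561) = ((½)*(-1/187)*(5 - 187) + 30838)*(-34875 - 24561) = ((½)*(-1/187)*(-182) + 30838)*(-59436) = (91/187 + 30838)*(-59436) = (5766797/187)*(-59436) = -342755346492/187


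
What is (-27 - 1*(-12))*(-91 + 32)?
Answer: 885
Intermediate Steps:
(-27 - 1*(-12))*(-91 + 32) = (-27 + 12)*(-59) = -15*(-59) = 885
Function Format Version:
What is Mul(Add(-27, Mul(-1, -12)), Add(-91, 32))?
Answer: 885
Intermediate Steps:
Mul(Add(-27, Mul(-1, -12)), Add(-91, 32)) = Mul(Add(-27, 12), -59) = Mul(-15, -59) = 885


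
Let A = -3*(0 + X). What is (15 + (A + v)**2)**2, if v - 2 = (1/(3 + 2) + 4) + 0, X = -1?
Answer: 6205081/625 ≈ 9928.1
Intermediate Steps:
A = 3 (A = -3*(0 - 1) = -3*(-1) = 3)
v = 31/5 (v = 2 + ((1/(3 + 2) + 4) + 0) = 2 + ((1/5 + 4) + 0) = 2 + (21/5 + 0) = 2 + 21/5 = 31/5 ≈ 6.2000)
(15 + (A + v)**2)**2 = (15 + (3 + 31/5)**2)**2 = (15 + (46/5)**2)**2 = (15 + 2116/25)**2 = (2491/25)**2 = 6205081/625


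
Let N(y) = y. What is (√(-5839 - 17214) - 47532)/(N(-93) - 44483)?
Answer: 11883/11144 - I*√23053/44576 ≈ 1.0663 - 0.0034061*I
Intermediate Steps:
(√(-5839 - 17214) - 47532)/(N(-93) - 44483) = (√(-5839 - 17214) - 47532)/(-93 - 44483) = (√(-23053) - 47532)/(-44576) = (I*√23053 - 47532)*(-1/44576) = (-47532 + I*√23053)*(-1/44576) = 11883/11144 - I*√23053/44576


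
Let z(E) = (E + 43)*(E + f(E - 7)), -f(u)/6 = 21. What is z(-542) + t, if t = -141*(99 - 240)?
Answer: 353213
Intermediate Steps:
f(u) = -126 (f(u) = -6*21 = -126)
t = 19881 (t = -141*(-141) = 19881)
z(E) = (-126 + E)*(43 + E) (z(E) = (E + 43)*(E - 126) = (43 + E)*(-126 + E) = (-126 + E)*(43 + E))
z(-542) + t = (-5418 + (-542)² - 83*(-542)) + 19881 = (-5418 + 293764 + 44986) + 19881 = 333332 + 19881 = 353213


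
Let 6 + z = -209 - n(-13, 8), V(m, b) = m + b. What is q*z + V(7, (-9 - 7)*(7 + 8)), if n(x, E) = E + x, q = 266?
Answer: -56093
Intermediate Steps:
V(m, b) = b + m
z = -210 (z = -6 + (-209 - (8 - 13)) = -6 + (-209 - 1*(-5)) = -6 + (-209 + 5) = -6 - 204 = -210)
q*z + V(7, (-9 - 7)*(7 + 8)) = 266*(-210) + ((-9 - 7)*(7 + 8) + 7) = -55860 + (-16*15 + 7) = -55860 + (-240 + 7) = -55860 - 233 = -56093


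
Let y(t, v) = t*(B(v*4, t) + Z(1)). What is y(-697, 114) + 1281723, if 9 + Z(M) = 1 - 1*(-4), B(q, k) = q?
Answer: 966679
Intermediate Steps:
Z(M) = -4 (Z(M) = -9 + (1 - 1*(-4)) = -9 + (1 + 4) = -9 + 5 = -4)
y(t, v) = t*(-4 + 4*v) (y(t, v) = t*(v*4 - 4) = t*(4*v - 4) = t*(-4 + 4*v))
y(-697, 114) + 1281723 = 4*(-697)*(-1 + 114) + 1281723 = 4*(-697)*113 + 1281723 = -315044 + 1281723 = 966679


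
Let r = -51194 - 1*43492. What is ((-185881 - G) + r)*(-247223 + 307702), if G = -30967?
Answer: -15095558400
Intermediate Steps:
r = -94686 (r = -51194 - 43492 = -94686)
((-185881 - G) + r)*(-247223 + 307702) = ((-185881 - 1*(-30967)) - 94686)*(-247223 + 307702) = ((-185881 + 30967) - 94686)*60479 = (-154914 - 94686)*60479 = -249600*60479 = -15095558400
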